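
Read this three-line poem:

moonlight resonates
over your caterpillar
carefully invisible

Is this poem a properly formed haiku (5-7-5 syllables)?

No

Line 1: moonlight (2), resonates (3) → 5 ✓
Line 2: over (2), your (1), caterpillar (4) → 7 ✓
Line 3: carefully (3), invisible (4) → 7 (expected 5)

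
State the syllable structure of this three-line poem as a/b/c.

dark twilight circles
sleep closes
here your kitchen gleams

5/3/5

Line 1: dark(1) + twilight(2) + circles(2) = 5
Line 2: sleep(1) + closes(2) = 3
Line 3: here(1) + your(1) + kitchen(2) + gleams(1) = 5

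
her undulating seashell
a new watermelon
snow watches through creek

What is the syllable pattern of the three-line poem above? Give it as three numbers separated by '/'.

7/6/5

Line 1: her(1) + undulating(4) + seashell(2) = 7
Line 2: a(1) + new(1) + watermelon(4) = 6
Line 3: snow(1) + watches(2) + through(1) + creek(1) = 5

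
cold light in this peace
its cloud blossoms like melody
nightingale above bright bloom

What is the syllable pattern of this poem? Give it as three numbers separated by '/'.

Line 1: "cold light in this peace": 1+1+1+1+1 = 5
Line 2: "its cloud blossoms like melody": 1+1+2+1+3 = 8
Line 3: "nightingale above bright bloom": 3+2+1+1 = 7

5/8/7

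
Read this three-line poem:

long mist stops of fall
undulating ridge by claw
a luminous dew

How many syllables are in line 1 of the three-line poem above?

5

Line 1: long(1) + mist(1) + stops(1) + of(1) + fall(1) = 5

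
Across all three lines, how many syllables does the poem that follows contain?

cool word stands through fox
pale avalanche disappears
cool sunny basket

17

Line 1: cool(1) + word(1) + stands(1) + through(1) + fox(1) = 5
Line 2: pale(1) + avalanche(3) + disappears(3) = 7
Line 3: cool(1) + sunny(2) + basket(2) = 5
Total: 5 + 7 + 5 = 17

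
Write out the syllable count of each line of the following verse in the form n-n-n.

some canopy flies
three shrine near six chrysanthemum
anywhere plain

Line 1: some(1) + canopy(3) + flies(1) = 5
Line 2: three(1) + shrine(1) + near(1) + six(1) + chrysanthemum(4) = 8
Line 3: anywhere(3) + plain(1) = 4

5-8-4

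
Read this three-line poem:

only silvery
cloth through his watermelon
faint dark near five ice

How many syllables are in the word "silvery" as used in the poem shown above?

3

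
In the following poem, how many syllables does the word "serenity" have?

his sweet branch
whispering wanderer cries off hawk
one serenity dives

"serenity" has 4 syllables.

4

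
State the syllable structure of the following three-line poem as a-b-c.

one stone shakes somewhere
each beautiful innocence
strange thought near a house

Line 1: one (1), stone (1), shakes (1), somewhere (2) → 5
Line 2: each (1), beautiful (3), innocence (3) → 7
Line 3: strange (1), thought (1), near (1), a (1), house (1) → 5

5-7-5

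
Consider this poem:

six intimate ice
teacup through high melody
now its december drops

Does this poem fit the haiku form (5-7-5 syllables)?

No

Line 1: "six intimate ice": 1+3+1 = 5 ✓
Line 2: "teacup through high melody": 2+1+1+3 = 7 ✓
Line 3: "now its december drops": 1+1+3+1 = 6 (expected 5)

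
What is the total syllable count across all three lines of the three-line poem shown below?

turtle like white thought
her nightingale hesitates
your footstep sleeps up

17

Line 1: "turtle like white thought": 2+1+1+1 = 5
Line 2: "her nightingale hesitates": 1+3+3 = 7
Line 3: "your footstep sleeps up": 1+2+1+1 = 5
Total: 5 + 7 + 5 = 17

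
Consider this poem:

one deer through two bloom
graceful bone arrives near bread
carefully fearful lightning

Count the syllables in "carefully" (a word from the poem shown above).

3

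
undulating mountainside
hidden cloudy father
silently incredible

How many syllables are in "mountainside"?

3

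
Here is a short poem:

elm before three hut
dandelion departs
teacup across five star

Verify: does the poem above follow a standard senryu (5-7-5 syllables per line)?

Line 1: elm (1), before (2), three (1), hut (1) → 5 ✓
Line 2: dandelion (4), departs (2) → 6 (expected 7)
Line 3: teacup (2), across (2), five (1), star (1) → 6 (expected 5)

No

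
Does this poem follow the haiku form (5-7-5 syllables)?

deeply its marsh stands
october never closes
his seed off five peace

Line 1: deeply(2) + its(1) + marsh(1) + stands(1) = 5 ✓
Line 2: october(3) + never(2) + closes(2) = 7 ✓
Line 3: his(1) + seed(1) + off(1) + five(1) + peace(1) = 5 ✓

Yes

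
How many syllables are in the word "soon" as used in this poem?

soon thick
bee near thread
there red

1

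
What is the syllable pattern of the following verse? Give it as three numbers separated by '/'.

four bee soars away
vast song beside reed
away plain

5/5/3

Line 1: "four bee soars away": 1+1+1+2 = 5
Line 2: "vast song beside reed": 1+1+2+1 = 5
Line 3: "away plain": 2+1 = 3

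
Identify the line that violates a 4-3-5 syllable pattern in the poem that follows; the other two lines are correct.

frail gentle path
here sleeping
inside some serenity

Line 1: frail (1), gentle (2), path (1) → 4 ✓
Line 2: here (1), sleeping (2) → 3 ✓
Line 3: inside (2), some (1), serenity (4) → 7 (expected 5)

Line 3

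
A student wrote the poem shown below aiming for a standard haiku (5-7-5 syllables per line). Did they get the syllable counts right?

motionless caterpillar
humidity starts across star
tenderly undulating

Line 1: motionless(3) + caterpillar(4) = 7 (expected 5)
Line 2: humidity(4) + starts(1) + across(2) + star(1) = 8 (expected 7)
Line 3: tenderly(3) + undulating(4) = 7 (expected 5)

No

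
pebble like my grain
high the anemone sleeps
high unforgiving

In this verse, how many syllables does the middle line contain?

The middle line: high (1), the (1), anemone (4), sleeps (1) → 7

7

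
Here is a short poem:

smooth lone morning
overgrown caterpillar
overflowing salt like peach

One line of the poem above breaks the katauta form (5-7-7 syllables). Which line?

Line 1: "smooth lone morning": 1+1+2 = 4 (expected 5)
Line 2: "overgrown caterpillar": 3+4 = 7 ✓
Line 3: "overflowing salt like peach": 4+1+1+1 = 7 ✓

Line 1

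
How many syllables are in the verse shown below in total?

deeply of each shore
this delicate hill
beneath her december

16

Line 1: deeply(2) + of(1) + each(1) + shore(1) = 5
Line 2: this(1) + delicate(3) + hill(1) = 5
Line 3: beneath(2) + her(1) + december(3) = 6
Total: 5 + 5 + 6 = 16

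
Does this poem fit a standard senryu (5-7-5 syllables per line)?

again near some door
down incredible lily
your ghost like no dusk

Line 1: "again near some door": 2+1+1+1 = 5 ✓
Line 2: "down incredible lily": 1+4+2 = 7 ✓
Line 3: "your ghost like no dusk": 1+1+1+1+1 = 5 ✓

Yes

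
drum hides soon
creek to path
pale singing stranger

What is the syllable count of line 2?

Line 2: "creek to path": 1+1+1 = 3

3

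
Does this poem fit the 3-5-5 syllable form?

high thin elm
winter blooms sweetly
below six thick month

Yes

Line 1: high (1), thin (1), elm (1) → 3 ✓
Line 2: winter (2), blooms (1), sweetly (2) → 5 ✓
Line 3: below (2), six (1), thick (1), month (1) → 5 ✓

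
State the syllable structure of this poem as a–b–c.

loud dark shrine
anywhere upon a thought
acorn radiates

3–7–5

Line 1: loud (1), dark (1), shrine (1) → 3
Line 2: anywhere (3), upon (2), a (1), thought (1) → 7
Line 3: acorn (2), radiates (3) → 5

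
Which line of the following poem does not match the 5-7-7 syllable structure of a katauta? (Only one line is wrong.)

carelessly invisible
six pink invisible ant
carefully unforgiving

Line 1

Line 1: carelessly(3) + invisible(4) = 7 (expected 5)
Line 2: six(1) + pink(1) + invisible(4) + ant(1) = 7 ✓
Line 3: carefully(3) + unforgiving(4) = 7 ✓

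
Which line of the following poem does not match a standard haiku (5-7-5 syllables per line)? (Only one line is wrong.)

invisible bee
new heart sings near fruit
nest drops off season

Line 1: "invisible bee": 4+1 = 5 ✓
Line 2: "new heart sings near fruit": 1+1+1+1+1 = 5 (expected 7)
Line 3: "nest drops off season": 1+1+1+2 = 5 ✓

The second line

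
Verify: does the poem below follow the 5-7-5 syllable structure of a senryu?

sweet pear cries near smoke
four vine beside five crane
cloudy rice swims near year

No

Line 1: sweet (1), pear (1), cries (1), near (1), smoke (1) → 5 ✓
Line 2: four (1), vine (1), beside (2), five (1), crane (1) → 6 (expected 7)
Line 3: cloudy (2), rice (1), swims (1), near (1), year (1) → 6 (expected 5)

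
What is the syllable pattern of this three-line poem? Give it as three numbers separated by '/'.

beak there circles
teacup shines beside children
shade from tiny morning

4/7/6

Line 1: beak(1) + there(1) + circles(2) = 4
Line 2: teacup(2) + shines(1) + beside(2) + children(2) = 7
Line 3: shade(1) + from(1) + tiny(2) + morning(2) = 6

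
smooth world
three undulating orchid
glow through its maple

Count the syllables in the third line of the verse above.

5

The third line: glow (1), through (1), its (1), maple (2) → 5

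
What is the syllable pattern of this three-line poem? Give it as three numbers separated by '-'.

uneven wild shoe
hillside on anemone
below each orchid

Line 1: uneven (3), wild (1), shoe (1) → 5
Line 2: hillside (2), on (1), anemone (4) → 7
Line 3: below (2), each (1), orchid (2) → 5

5-7-5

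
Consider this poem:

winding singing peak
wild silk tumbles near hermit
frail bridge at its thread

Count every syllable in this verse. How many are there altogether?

17

Line 1: winding (2), singing (2), peak (1) → 5
Line 2: wild (1), silk (1), tumbles (2), near (1), hermit (2) → 7
Line 3: frail (1), bridge (1), at (1), its (1), thread (1) → 5
Total: 5 + 7 + 5 = 17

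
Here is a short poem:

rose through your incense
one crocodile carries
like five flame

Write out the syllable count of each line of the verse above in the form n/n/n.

Line 1: "rose through your incense": 1+1+1+2 = 5
Line 2: "one crocodile carries": 1+3+2 = 6
Line 3: "like five flame": 1+1+1 = 3

5/6/3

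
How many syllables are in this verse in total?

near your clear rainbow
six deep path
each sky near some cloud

13

Line 1: near(1) + your(1) + clear(1) + rainbow(2) = 5
Line 2: six(1) + deep(1) + path(1) = 3
Line 3: each(1) + sky(1) + near(1) + some(1) + cloud(1) = 5
Total: 5 + 3 + 5 = 13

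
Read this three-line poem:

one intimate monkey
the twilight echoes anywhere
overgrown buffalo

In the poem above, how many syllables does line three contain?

Line three: "overgrown buffalo": 3+3 = 6

6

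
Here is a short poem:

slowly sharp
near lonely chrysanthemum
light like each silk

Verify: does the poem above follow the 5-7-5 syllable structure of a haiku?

No

Line 1: slowly(2) + sharp(1) = 3 (expected 5)
Line 2: near(1) + lonely(2) + chrysanthemum(4) = 7 ✓
Line 3: light(1) + like(1) + each(1) + silk(1) = 4 (expected 5)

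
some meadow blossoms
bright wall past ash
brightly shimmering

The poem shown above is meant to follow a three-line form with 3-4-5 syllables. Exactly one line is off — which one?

The first line

Line 1: some(1) + meadow(2) + blossoms(2) = 5 (expected 3)
Line 2: bright(1) + wall(1) + past(1) + ash(1) = 4 ✓
Line 3: brightly(2) + shimmering(3) = 5 ✓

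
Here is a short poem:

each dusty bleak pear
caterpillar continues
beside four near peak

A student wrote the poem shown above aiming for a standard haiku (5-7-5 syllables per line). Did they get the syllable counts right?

Line 1: "each dusty bleak pear": 1+2+1+1 = 5 ✓
Line 2: "caterpillar continues": 4+3 = 7 ✓
Line 3: "beside four near peak": 2+1+1+1 = 5 ✓

Yes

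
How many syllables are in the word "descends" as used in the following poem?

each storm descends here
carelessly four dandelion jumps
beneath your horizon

2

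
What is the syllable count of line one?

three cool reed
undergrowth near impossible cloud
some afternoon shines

Line one: three (1), cool (1), reed (1) → 3

3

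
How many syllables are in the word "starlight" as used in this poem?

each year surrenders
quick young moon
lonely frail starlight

"starlight" has 2 syllables.

2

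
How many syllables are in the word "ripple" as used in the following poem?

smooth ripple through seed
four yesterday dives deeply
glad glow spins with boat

2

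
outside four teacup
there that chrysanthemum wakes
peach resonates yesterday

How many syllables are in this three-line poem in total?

Line 1: "outside four teacup": 2+1+2 = 5
Line 2: "there that chrysanthemum wakes": 1+1+4+1 = 7
Line 3: "peach resonates yesterday": 1+3+3 = 7
Total: 5 + 7 + 7 = 19

19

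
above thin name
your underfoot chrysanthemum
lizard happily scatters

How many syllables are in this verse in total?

19

Line 1: above (2), thin (1), name (1) → 4
Line 2: your (1), underfoot (3), chrysanthemum (4) → 8
Line 3: lizard (2), happily (3), scatters (2) → 7
Total: 4 + 8 + 7 = 19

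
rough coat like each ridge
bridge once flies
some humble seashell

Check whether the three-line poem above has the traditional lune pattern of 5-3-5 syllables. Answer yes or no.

Line 1: rough(1) + coat(1) + like(1) + each(1) + ridge(1) = 5 ✓
Line 2: bridge(1) + once(1) + flies(1) = 3 ✓
Line 3: some(1) + humble(2) + seashell(2) = 5 ✓

Yes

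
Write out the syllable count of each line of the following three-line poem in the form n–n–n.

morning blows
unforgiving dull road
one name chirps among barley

3–6–7

Line 1: morning(2) + blows(1) = 3
Line 2: unforgiving(4) + dull(1) + road(1) = 6
Line 3: one(1) + name(1) + chirps(1) + among(2) + barley(2) = 7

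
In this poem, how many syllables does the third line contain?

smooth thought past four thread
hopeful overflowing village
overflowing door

The third line: overflowing (4), door (1) → 5

5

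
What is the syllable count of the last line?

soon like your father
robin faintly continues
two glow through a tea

5

The last line: "two glow through a tea": 1+1+1+1+1 = 5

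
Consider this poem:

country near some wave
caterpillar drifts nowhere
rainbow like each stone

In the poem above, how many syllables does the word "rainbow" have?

2

"rainbow" has 2 syllables.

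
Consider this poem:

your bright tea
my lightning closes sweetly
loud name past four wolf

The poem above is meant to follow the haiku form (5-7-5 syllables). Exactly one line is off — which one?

Line 1

Line 1: your (1), bright (1), tea (1) → 3 (expected 5)
Line 2: my (1), lightning (2), closes (2), sweetly (2) → 7 ✓
Line 3: loud (1), name (1), past (1), four (1), wolf (1) → 5 ✓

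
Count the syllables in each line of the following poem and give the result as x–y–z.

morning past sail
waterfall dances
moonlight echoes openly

4–5–7

Line 1: morning(2) + past(1) + sail(1) = 4
Line 2: waterfall(3) + dances(2) = 5
Line 3: moonlight(2) + echoes(2) + openly(3) = 7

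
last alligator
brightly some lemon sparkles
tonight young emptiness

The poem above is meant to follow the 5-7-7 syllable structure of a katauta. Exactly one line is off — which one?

The third line

Line 1: "last alligator": 1+4 = 5 ✓
Line 2: "brightly some lemon sparkles": 2+1+2+2 = 7 ✓
Line 3: "tonight young emptiness": 2+1+3 = 6 (expected 7)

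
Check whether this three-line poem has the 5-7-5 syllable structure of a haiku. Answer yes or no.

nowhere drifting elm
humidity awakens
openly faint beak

Yes

Line 1: nowhere (2), drifting (2), elm (1) → 5 ✓
Line 2: humidity (4), awakens (3) → 7 ✓
Line 3: openly (3), faint (1), beak (1) → 5 ✓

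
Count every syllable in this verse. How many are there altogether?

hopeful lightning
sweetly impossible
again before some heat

Line 1: "hopeful lightning": 2+2 = 4
Line 2: "sweetly impossible": 2+4 = 6
Line 3: "again before some heat": 2+2+1+1 = 6
Total: 4 + 6 + 6 = 16

16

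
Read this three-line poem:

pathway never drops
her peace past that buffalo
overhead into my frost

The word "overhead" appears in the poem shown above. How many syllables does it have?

3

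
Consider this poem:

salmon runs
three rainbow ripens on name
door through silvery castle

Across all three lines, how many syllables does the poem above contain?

Line 1: salmon(2) + runs(1) = 3
Line 2: three(1) + rainbow(2) + ripens(2) + on(1) + name(1) = 7
Line 3: door(1) + through(1) + silvery(3) + castle(2) = 7
Total: 3 + 7 + 7 = 17

17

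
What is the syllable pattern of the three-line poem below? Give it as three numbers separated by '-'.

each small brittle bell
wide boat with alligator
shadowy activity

5-7-7

Line 1: each (1), small (1), brittle (2), bell (1) → 5
Line 2: wide (1), boat (1), with (1), alligator (4) → 7
Line 3: shadowy (3), activity (4) → 7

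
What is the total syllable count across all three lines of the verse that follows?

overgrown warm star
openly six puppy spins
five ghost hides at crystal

18

Line 1: "overgrown warm star": 3+1+1 = 5
Line 2: "openly six puppy spins": 3+1+2+1 = 7
Line 3: "five ghost hides at crystal": 1+1+1+1+2 = 6
Total: 5 + 7 + 6 = 18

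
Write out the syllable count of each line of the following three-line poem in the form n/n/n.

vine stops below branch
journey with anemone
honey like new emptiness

Line 1: vine (1), stops (1), below (2), branch (1) → 5
Line 2: journey (2), with (1), anemone (4) → 7
Line 3: honey (2), like (1), new (1), emptiness (3) → 7

5/7/7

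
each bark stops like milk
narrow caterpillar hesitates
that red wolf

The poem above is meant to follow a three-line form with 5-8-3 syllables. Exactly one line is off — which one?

Line 1: "each bark stops like milk": 1+1+1+1+1 = 5 ✓
Line 2: "narrow caterpillar hesitates": 2+4+3 = 9 (expected 8)
Line 3: "that red wolf": 1+1+1 = 3 ✓

Line 2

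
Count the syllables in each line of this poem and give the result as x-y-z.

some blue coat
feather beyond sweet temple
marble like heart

3-7-4

Line 1: "some blue coat": 1+1+1 = 3
Line 2: "feather beyond sweet temple": 2+2+1+2 = 7
Line 3: "marble like heart": 2+1+1 = 4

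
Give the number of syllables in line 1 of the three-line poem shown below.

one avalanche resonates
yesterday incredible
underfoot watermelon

Line 1: "one avalanche resonates": 1+3+3 = 7

7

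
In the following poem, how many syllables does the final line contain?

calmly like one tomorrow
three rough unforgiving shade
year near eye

The final line: "year near eye": 1+1+1 = 3

3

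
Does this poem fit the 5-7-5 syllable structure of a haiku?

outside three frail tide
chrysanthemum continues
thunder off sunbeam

Line 1: outside(2) + three(1) + frail(1) + tide(1) = 5 ✓
Line 2: chrysanthemum(4) + continues(3) = 7 ✓
Line 3: thunder(2) + off(1) + sunbeam(2) = 5 ✓

Yes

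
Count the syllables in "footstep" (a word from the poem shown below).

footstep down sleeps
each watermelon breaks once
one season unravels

"footstep" has 2 syllables.

2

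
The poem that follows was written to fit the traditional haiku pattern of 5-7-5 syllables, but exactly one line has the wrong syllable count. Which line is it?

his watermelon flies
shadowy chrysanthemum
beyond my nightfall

Line 1: "his watermelon flies": 1+4+1 = 6 (expected 5)
Line 2: "shadowy chrysanthemum": 3+4 = 7 ✓
Line 3: "beyond my nightfall": 2+1+2 = 5 ✓

Line 1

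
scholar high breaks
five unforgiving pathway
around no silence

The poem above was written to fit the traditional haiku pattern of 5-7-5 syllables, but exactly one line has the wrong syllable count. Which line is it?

Line 1: scholar (2), high (1), breaks (1) → 4 (expected 5)
Line 2: five (1), unforgiving (4), pathway (2) → 7 ✓
Line 3: around (2), no (1), silence (2) → 5 ✓

Line 1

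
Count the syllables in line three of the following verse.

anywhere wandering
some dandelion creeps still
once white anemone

Line three: once(1) + white(1) + anemone(4) = 6

6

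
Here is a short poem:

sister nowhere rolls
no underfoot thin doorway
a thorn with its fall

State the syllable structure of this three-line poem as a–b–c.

Line 1: sister (2), nowhere (2), rolls (1) → 5
Line 2: no (1), underfoot (3), thin (1), doorway (2) → 7
Line 3: a (1), thorn (1), with (1), its (1), fall (1) → 5

5–7–5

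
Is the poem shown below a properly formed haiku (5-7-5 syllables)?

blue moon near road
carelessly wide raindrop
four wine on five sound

No

Line 1: blue (1), moon (1), near (1), road (1) → 4 (expected 5)
Line 2: carelessly (3), wide (1), raindrop (2) → 6 (expected 7)
Line 3: four (1), wine (1), on (1), five (1), sound (1) → 5 ✓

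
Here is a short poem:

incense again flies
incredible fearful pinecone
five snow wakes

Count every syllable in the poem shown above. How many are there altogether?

16

Line 1: "incense again flies": 2+2+1 = 5
Line 2: "incredible fearful pinecone": 4+2+2 = 8
Line 3: "five snow wakes": 1+1+1 = 3
Total: 5 + 8 + 3 = 16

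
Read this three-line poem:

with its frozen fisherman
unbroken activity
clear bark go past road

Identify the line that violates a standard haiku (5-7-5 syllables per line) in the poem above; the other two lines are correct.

Line 1: "with its frozen fisherman": 1+1+2+3 = 7 (expected 5)
Line 2: "unbroken activity": 3+4 = 7 ✓
Line 3: "clear bark go past road": 1+1+1+1+1 = 5 ✓

Line 1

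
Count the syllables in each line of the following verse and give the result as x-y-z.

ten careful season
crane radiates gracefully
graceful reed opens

5-7-5

Line 1: "ten careful season": 1+2+2 = 5
Line 2: "crane radiates gracefully": 1+3+3 = 7
Line 3: "graceful reed opens": 2+1+2 = 5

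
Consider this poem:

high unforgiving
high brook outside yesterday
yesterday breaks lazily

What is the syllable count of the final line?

7

The final line: "yesterday breaks lazily": 3+1+3 = 7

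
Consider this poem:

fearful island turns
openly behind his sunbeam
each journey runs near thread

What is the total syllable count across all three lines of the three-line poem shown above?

Line 1: fearful(2) + island(2) + turns(1) = 5
Line 2: openly(3) + behind(2) + his(1) + sunbeam(2) = 8
Line 3: each(1) + journey(2) + runs(1) + near(1) + thread(1) = 6
Total: 5 + 8 + 6 = 19

19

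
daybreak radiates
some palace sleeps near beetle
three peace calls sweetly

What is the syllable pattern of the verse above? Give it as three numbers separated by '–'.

Line 1: daybreak (2), radiates (3) → 5
Line 2: some (1), palace (2), sleeps (1), near (1), beetle (2) → 7
Line 3: three (1), peace (1), calls (1), sweetly (2) → 5

5–7–5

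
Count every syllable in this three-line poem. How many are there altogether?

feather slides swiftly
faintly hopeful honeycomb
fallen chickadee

Line 1: "feather slides swiftly": 2+1+2 = 5
Line 2: "faintly hopeful honeycomb": 2+2+3 = 7
Line 3: "fallen chickadee": 2+3 = 5
Total: 5 + 7 + 5 = 17

17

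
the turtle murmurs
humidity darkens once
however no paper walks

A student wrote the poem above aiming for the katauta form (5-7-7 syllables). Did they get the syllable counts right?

Line 1: the (1), turtle (2), murmurs (2) → 5 ✓
Line 2: humidity (4), darkens (2), once (1) → 7 ✓
Line 3: however (3), no (1), paper (2), walks (1) → 7 ✓

Yes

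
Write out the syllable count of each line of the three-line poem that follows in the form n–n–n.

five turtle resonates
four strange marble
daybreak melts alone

Line 1: five (1), turtle (2), resonates (3) → 6
Line 2: four (1), strange (1), marble (2) → 4
Line 3: daybreak (2), melts (1), alone (2) → 5

6–4–5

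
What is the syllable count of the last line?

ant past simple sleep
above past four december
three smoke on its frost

5

The last line: three (1), smoke (1), on (1), its (1), frost (1) → 5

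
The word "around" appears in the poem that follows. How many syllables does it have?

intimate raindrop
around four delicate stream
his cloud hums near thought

"around" has 2 syllables.

2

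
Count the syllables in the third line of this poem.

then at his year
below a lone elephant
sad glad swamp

3

The third line: "sad glad swamp": 1+1+1 = 3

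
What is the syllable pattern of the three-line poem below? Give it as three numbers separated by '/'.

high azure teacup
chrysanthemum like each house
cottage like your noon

Line 1: high(1) + azure(2) + teacup(2) = 5
Line 2: chrysanthemum(4) + like(1) + each(1) + house(1) = 7
Line 3: cottage(2) + like(1) + your(1) + noon(1) = 5

5/7/5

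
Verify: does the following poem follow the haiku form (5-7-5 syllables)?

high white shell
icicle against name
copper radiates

No

Line 1: high (1), white (1), shell (1) → 3 (expected 5)
Line 2: icicle (3), against (2), name (1) → 6 (expected 7)
Line 3: copper (2), radiates (3) → 5 ✓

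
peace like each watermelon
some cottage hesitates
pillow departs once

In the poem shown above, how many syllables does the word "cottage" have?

2

"cottage" has 2 syllables.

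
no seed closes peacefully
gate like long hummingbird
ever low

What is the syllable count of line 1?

7

Line 1: no(1) + seed(1) + closes(2) + peacefully(3) = 7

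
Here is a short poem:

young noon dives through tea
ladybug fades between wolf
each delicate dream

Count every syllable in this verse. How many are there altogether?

Line 1: young (1), noon (1), dives (1), through (1), tea (1) → 5
Line 2: ladybug (3), fades (1), between (2), wolf (1) → 7
Line 3: each (1), delicate (3), dream (1) → 5
Total: 5 + 7 + 5 = 17

17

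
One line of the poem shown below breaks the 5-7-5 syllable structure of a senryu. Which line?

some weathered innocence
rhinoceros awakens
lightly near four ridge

Line 1

Line 1: some(1) + weathered(2) + innocence(3) = 6 (expected 5)
Line 2: rhinoceros(4) + awakens(3) = 7 ✓
Line 3: lightly(2) + near(1) + four(1) + ridge(1) = 5 ✓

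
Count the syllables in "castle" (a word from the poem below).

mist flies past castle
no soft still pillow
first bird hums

2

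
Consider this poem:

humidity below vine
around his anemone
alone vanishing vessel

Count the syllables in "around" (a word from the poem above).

2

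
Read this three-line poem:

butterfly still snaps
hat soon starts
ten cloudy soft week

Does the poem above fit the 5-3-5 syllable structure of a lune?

Line 1: butterfly(3) + still(1) + snaps(1) = 5 ✓
Line 2: hat(1) + soon(1) + starts(1) = 3 ✓
Line 3: ten(1) + cloudy(2) + soft(1) + week(1) = 5 ✓

Yes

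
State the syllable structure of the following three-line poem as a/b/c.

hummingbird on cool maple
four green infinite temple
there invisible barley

Line 1: hummingbird(3) + on(1) + cool(1) + maple(2) = 7
Line 2: four(1) + green(1) + infinite(3) + temple(2) = 7
Line 3: there(1) + invisible(4) + barley(2) = 7

7/7/7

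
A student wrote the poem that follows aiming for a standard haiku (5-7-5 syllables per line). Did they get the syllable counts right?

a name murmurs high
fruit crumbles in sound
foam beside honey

No

Line 1: a (1), name (1), murmurs (2), high (1) → 5 ✓
Line 2: fruit (1), crumbles (2), in (1), sound (1) → 5 (expected 7)
Line 3: foam (1), beside (2), honey (2) → 5 ✓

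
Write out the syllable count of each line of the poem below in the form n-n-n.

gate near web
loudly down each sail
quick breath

Line 1: gate(1) + near(1) + web(1) = 3
Line 2: loudly(2) + down(1) + each(1) + sail(1) = 5
Line 3: quick(1) + breath(1) = 2

3-5-2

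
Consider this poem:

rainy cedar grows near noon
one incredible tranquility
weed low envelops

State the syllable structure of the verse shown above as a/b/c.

Line 1: "rainy cedar grows near noon": 2+2+1+1+1 = 7
Line 2: "one incredible tranquility": 1+4+4 = 9
Line 3: "weed low envelops": 1+1+3 = 5

7/9/5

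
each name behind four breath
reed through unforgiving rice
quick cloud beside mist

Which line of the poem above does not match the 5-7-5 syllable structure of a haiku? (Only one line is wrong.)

Line 1: each (1), name (1), behind (2), four (1), breath (1) → 6 (expected 5)
Line 2: reed (1), through (1), unforgiving (4), rice (1) → 7 ✓
Line 3: quick (1), cloud (1), beside (2), mist (1) → 5 ✓

Line 1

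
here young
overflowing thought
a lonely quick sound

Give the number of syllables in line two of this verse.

Line two: overflowing (4), thought (1) → 5

5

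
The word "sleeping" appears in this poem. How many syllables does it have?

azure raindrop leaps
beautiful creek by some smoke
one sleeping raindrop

2

"sleeping" has 2 syllables.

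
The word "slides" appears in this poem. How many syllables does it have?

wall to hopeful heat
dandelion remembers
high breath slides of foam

1

"slides" has 1 syllable.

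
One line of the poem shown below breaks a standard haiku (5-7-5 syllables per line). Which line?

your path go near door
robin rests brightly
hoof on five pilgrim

Line 2

Line 1: your(1) + path(1) + go(1) + near(1) + door(1) = 5 ✓
Line 2: robin(2) + rests(1) + brightly(2) = 5 (expected 7)
Line 3: hoof(1) + on(1) + five(1) + pilgrim(2) = 5 ✓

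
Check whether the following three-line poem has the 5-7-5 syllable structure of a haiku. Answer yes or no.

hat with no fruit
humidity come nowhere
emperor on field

No

Line 1: "hat with no fruit": 1+1+1+1 = 4 (expected 5)
Line 2: "humidity come nowhere": 4+1+2 = 7 ✓
Line 3: "emperor on field": 3+1+1 = 5 ✓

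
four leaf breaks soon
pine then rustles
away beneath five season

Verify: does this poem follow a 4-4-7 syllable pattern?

Line 1: four (1), leaf (1), breaks (1), soon (1) → 4 ✓
Line 2: pine (1), then (1), rustles (2) → 4 ✓
Line 3: away (2), beneath (2), five (1), season (2) → 7 ✓

Yes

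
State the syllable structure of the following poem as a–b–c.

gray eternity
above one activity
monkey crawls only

Line 1: gray (1), eternity (4) → 5
Line 2: above (2), one (1), activity (4) → 7
Line 3: monkey (2), crawls (1), only (2) → 5

5–7–5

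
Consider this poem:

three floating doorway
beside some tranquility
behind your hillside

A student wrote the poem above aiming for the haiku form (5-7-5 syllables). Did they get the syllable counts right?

Yes

Line 1: three (1), floating (2), doorway (2) → 5 ✓
Line 2: beside (2), some (1), tranquility (4) → 7 ✓
Line 3: behind (2), your (1), hillside (2) → 5 ✓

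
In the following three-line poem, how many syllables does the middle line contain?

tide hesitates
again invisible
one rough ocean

The middle line: "again invisible": 2+4 = 6

6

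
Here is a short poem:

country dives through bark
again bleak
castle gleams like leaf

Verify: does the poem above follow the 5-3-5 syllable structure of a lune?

Line 1: country(2) + dives(1) + through(1) + bark(1) = 5 ✓
Line 2: again(2) + bleak(1) = 3 ✓
Line 3: castle(2) + gleams(1) + like(1) + leaf(1) = 5 ✓

Yes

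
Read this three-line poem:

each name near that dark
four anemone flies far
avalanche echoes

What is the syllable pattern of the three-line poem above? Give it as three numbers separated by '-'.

Line 1: "each name near that dark": 1+1+1+1+1 = 5
Line 2: "four anemone flies far": 1+4+1+1 = 7
Line 3: "avalanche echoes": 3+2 = 5

5-7-5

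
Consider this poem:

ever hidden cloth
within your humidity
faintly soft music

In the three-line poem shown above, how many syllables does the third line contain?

The third line: faintly(2) + soft(1) + music(2) = 5

5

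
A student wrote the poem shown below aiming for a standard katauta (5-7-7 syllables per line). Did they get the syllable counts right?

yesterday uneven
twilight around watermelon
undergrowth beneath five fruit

No

Line 1: yesterday (3), uneven (3) → 6 (expected 5)
Line 2: twilight (2), around (2), watermelon (4) → 8 (expected 7)
Line 3: undergrowth (3), beneath (2), five (1), fruit (1) → 7 ✓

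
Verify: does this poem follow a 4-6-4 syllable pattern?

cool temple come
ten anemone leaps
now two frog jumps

Line 1: cool (1), temple (2), come (1) → 4 ✓
Line 2: ten (1), anemone (4), leaps (1) → 6 ✓
Line 3: now (1), two (1), frog (1), jumps (1) → 4 ✓

Yes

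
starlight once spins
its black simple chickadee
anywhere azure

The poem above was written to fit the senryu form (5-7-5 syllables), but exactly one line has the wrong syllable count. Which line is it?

The first line

Line 1: "starlight once spins": 2+1+1 = 4 (expected 5)
Line 2: "its black simple chickadee": 1+1+2+3 = 7 ✓
Line 3: "anywhere azure": 3+2 = 5 ✓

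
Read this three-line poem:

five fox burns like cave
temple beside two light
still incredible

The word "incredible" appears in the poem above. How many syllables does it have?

4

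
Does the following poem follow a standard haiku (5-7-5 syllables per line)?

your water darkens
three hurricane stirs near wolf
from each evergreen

Line 1: "your water darkens": 1+2+2 = 5 ✓
Line 2: "three hurricane stirs near wolf": 1+3+1+1+1 = 7 ✓
Line 3: "from each evergreen": 1+1+3 = 5 ✓

Yes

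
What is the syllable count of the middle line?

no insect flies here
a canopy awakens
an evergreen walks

The middle line: "a canopy awakens": 1+3+3 = 7

7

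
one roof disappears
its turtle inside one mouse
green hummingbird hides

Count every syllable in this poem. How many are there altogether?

Line 1: one (1), roof (1), disappears (3) → 5
Line 2: its (1), turtle (2), inside (2), one (1), mouse (1) → 7
Line 3: green (1), hummingbird (3), hides (1) → 5
Total: 5 + 7 + 5 = 17

17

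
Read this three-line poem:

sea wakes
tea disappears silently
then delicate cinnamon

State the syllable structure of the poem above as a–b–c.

Line 1: sea (1), wakes (1) → 2
Line 2: tea (1), disappears (3), silently (3) → 7
Line 3: then (1), delicate (3), cinnamon (3) → 7

2–7–7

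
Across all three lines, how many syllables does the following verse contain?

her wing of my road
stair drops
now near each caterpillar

14

Line 1: her (1), wing (1), of (1), my (1), road (1) → 5
Line 2: stair (1), drops (1) → 2
Line 3: now (1), near (1), each (1), caterpillar (4) → 7
Total: 5 + 2 + 7 = 14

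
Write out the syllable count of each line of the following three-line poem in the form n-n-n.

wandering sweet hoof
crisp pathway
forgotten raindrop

5-3-5

Line 1: wandering(3) + sweet(1) + hoof(1) = 5
Line 2: crisp(1) + pathway(2) = 3
Line 3: forgotten(3) + raindrop(2) = 5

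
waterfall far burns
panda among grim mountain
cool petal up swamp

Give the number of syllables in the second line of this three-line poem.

The second line: panda (2), among (2), grim (1), mountain (2) → 7

7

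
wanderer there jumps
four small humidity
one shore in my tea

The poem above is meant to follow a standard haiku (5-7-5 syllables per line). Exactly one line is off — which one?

Line 1: wanderer(3) + there(1) + jumps(1) = 5 ✓
Line 2: four(1) + small(1) + humidity(4) = 6 (expected 7)
Line 3: one(1) + shore(1) + in(1) + my(1) + tea(1) = 5 ✓

Line 2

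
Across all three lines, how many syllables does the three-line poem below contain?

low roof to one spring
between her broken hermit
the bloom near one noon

17

Line 1: low (1), roof (1), to (1), one (1), spring (1) → 5
Line 2: between (2), her (1), broken (2), hermit (2) → 7
Line 3: the (1), bloom (1), near (1), one (1), noon (1) → 5
Total: 5 + 7 + 5 = 17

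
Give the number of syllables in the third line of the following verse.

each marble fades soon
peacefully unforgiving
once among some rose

5

The third line: once (1), among (2), some (1), rose (1) → 5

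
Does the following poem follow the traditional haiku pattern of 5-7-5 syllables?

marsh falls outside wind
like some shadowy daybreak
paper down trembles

Line 1: marsh (1), falls (1), outside (2), wind (1) → 5 ✓
Line 2: like (1), some (1), shadowy (3), daybreak (2) → 7 ✓
Line 3: paper (2), down (1), trembles (2) → 5 ✓

Yes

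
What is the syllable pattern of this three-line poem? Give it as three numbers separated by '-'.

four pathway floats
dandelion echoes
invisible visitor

Line 1: four (1), pathway (2), floats (1) → 4
Line 2: dandelion (4), echoes (2) → 6
Line 3: invisible (4), visitor (3) → 7

4-6-7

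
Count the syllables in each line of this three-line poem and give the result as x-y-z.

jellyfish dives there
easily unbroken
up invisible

Line 1: jellyfish(3) + dives(1) + there(1) = 5
Line 2: easily(3) + unbroken(3) = 6
Line 3: up(1) + invisible(4) = 5

5-6-5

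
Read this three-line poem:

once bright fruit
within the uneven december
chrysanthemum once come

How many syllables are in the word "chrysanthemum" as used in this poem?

4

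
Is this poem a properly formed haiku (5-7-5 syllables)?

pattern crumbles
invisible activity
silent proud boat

No

Line 1: "pattern crumbles": 2+2 = 4 (expected 5)
Line 2: "invisible activity": 4+4 = 8 (expected 7)
Line 3: "silent proud boat": 2+1+1 = 4 (expected 5)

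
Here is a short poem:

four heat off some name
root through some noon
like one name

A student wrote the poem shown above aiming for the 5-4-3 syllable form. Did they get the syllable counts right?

Line 1: "four heat off some name": 1+1+1+1+1 = 5 ✓
Line 2: "root through some noon": 1+1+1+1 = 4 ✓
Line 3: "like one name": 1+1+1 = 3 ✓

Yes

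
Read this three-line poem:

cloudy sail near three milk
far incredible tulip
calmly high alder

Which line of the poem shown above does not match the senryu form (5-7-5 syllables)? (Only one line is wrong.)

Line 1: cloudy (2), sail (1), near (1), three (1), milk (1) → 6 (expected 5)
Line 2: far (1), incredible (4), tulip (2) → 7 ✓
Line 3: calmly (2), high (1), alder (2) → 5 ✓

The first line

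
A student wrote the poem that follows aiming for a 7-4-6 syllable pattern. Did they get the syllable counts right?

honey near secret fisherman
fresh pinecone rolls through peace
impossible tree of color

Line 1: "honey near secret fisherman": 2+1+2+3 = 8 (expected 7)
Line 2: "fresh pinecone rolls through peace": 1+2+1+1+1 = 6 (expected 4)
Line 3: "impossible tree of color": 4+1+1+2 = 8 (expected 6)

No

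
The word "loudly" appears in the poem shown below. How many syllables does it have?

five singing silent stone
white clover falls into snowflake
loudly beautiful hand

2

"loudly" has 2 syllables.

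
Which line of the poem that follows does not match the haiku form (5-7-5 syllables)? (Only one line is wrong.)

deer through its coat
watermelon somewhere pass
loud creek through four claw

Line 1

Line 1: deer(1) + through(1) + its(1) + coat(1) = 4 (expected 5)
Line 2: watermelon(4) + somewhere(2) + pass(1) = 7 ✓
Line 3: loud(1) + creek(1) + through(1) + four(1) + claw(1) = 5 ✓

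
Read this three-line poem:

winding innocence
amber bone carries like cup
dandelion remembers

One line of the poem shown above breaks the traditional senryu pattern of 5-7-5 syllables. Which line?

Line 3

Line 1: "winding innocence": 2+3 = 5 ✓
Line 2: "amber bone carries like cup": 2+1+2+1+1 = 7 ✓
Line 3: "dandelion remembers": 4+3 = 7 (expected 5)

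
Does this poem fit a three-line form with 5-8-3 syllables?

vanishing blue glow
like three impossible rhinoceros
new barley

Line 1: vanishing(3) + blue(1) + glow(1) = 5 ✓
Line 2: like(1) + three(1) + impossible(4) + rhinoceros(4) = 10 (expected 8)
Line 3: new(1) + barley(2) = 3 ✓

No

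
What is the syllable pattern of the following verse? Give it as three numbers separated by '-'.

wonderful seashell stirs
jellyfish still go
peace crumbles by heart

6-5-5

Line 1: wonderful(3) + seashell(2) + stirs(1) = 6
Line 2: jellyfish(3) + still(1) + go(1) = 5
Line 3: peace(1) + crumbles(2) + by(1) + heart(1) = 5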